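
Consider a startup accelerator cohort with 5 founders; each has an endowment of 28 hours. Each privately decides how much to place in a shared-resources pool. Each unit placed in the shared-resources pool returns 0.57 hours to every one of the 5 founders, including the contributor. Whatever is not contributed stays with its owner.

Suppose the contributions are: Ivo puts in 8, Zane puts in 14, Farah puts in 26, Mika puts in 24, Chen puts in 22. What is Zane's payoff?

67.58 hours

Total contributed: 8 + 14 + 26 + 24 + 22 = 94.
Each receives 0.57 × 94 = 53.58 from the shared-resources pool.
Zane keeps 28 − 14 = 14, so Zane's payoff is 14 + 53.58 = 67.58.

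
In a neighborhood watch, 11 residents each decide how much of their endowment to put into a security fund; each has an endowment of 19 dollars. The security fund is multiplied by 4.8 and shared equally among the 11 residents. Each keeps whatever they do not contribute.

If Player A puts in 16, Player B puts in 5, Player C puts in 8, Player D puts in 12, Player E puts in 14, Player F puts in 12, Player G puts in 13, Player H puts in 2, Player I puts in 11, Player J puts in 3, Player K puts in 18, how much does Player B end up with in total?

Total contributed: 16 + 5 + 8 + 12 + 14 + 12 + 13 + 2 + 11 + 3 + 18 = 114.
Each receives 4.8 × 114 / 11 = 49.75 from the security fund.
Player B keeps 19 − 5 = 14, so Player B's payoff is 14 + 49.75 = 63.75.

63.75 dollars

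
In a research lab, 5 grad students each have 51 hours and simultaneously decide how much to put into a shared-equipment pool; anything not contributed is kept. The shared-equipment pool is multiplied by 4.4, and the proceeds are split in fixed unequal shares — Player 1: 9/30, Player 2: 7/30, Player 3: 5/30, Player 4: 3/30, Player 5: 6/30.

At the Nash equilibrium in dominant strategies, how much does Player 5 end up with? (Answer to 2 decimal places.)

A player with share s gets back 4.4·s per unit contributed, so full contribution is dominant for anyone with s > 1/4.4 = 0.2273 and zero contribution is dominant for anyone below.
Player 1 and Player 2 clear that bar, contributing 51 each; the remaining 3 contribute 0. Total contributed: 102.
Player 5 keeps 51 and receives 4.4 × 102 × 6/30 = 89.76 from the shared-equipment pool, for a payoff of 140.76.

140.76 hours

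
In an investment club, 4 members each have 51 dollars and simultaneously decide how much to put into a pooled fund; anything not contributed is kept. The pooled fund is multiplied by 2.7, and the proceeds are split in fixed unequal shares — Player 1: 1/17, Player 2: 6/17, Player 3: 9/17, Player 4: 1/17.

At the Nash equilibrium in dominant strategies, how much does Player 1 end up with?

Each unit j contributes comes back to j as 2.7 × (j's share), so j prefers to contribute only if that share exceeds 1/2.7 = 0.3704; otherwise keeping the unit dominates.
Only Player 3 (9/17) clears that bar, contributing 51; the remaining 3 contribute 0. Total contributed: 51.
Player 1 keeps 51 and receives 2.7 × 51 × 1/17 = 8.10 from the pooled fund, for a payoff of 59.10.

59.10 dollars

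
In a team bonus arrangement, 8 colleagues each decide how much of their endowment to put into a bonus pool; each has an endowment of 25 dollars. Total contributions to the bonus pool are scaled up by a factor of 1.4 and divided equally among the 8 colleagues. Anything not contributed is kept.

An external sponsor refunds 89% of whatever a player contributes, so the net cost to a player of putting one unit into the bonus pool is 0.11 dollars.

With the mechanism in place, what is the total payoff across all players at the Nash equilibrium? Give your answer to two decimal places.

The effective private return per unit is now (1.4/8) / 0.11 = 1.5909 > 1, so every player's dominant strategy flips to full contribution.
So the Nash equilibrium is full contribution by all 8; the group earns 8 × (25 × 0.89 + 1.4 × 25) = 458.00.

458.00 dollars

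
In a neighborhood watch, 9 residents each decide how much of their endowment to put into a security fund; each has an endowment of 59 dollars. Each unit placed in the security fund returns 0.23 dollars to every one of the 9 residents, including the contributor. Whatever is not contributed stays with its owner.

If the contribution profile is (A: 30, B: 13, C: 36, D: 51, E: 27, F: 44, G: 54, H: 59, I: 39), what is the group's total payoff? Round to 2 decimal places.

908.71 dollars

Total contributed: 30 + 13 + 36 + 51 + 27 + 44 + 54 + 59 + 39 = 353; total kept: 9 × 59 − 353 = 178.
The security fund pays out 0.23 × 9 × 353 = 730.71 in aggregate.
Group total = 178 + 730.71 = 908.71.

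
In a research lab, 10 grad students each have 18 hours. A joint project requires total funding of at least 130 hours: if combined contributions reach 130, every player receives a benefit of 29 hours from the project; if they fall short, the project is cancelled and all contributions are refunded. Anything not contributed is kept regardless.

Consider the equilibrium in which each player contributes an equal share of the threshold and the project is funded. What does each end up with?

Equal share of the threshold: 130/10 = 13.
At this profile no one gains by cutting their contribution: any cut drops the total below 130, the project is cancelled, contributions are refunded, and the deviator ends with 18, which is less than 18 − 13 + 29 = 34. Contributing more than 13 just wastes the excess. So contributing exactly 13 is a best response.
Each player's payoff: 18 − 13 + 29 = 34.

34 hours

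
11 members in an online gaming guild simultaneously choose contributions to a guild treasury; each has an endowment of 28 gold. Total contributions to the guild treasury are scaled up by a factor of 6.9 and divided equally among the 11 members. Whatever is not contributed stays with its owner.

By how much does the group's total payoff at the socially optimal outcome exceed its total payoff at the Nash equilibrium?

1817.20 gold

Each contributed unit returns 6.9/11 = 0.6273 to its contributor — below 1 — so contributing 0 is dominant for every player. At the Nash equilibrium everyone keeps their 28, and the group total is 11 × 28 = 308.
Each contributed unit returns 6.900 to the group as a whole (0.6273 to each of 11 players), which exceeds 1, so the social optimum is full contribution: group total = 6.900 × 308 = 2125.20.
Efficiency loss = 2125.20 − 308 = 1817.20.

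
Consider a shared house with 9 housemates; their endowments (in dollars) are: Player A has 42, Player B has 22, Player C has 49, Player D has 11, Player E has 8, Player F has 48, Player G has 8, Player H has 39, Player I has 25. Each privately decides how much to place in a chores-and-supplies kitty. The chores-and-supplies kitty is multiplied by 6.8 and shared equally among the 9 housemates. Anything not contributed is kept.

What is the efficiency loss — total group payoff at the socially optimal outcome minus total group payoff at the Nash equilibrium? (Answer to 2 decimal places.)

The private return per contributed unit is 6.8/9 = 0.7556 < 1 for every player regardless of endowment, so the Nash equilibrium is zero contribution and the group total is Σ E_j = 42 + 22 + 49 + 11 + 8 + 48 + 8 + 39 + 25 = 252.
Each contributed unit returns 6.800 to the group, so the social optimum is full contribution by everyone: group total = 6.800 × 252 = 1713.60.
Efficiency loss = (6.800 − 1) × 252 = 1461.60.

1461.60 dollars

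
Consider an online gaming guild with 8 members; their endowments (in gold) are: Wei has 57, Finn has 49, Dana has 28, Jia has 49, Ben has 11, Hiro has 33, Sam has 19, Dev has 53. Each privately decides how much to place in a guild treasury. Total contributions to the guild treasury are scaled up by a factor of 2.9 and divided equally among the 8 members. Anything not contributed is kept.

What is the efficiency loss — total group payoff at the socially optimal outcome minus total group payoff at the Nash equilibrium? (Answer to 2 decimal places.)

The private return per contributed unit is 2.9/8 = 0.3625 < 1 for every player regardless of endowment, so the Nash equilibrium is zero contribution and the group total is Σ E_j = 57 + 49 + 28 + 49 + 11 + 33 + 19 + 53 = 299.
Each contributed unit returns 2.900 to the group, so the social optimum is full contribution by everyone: group total = 2.900 × 299 = 867.10.
Efficiency loss = (2.900 − 1) × 299 = 568.10.

568.10 gold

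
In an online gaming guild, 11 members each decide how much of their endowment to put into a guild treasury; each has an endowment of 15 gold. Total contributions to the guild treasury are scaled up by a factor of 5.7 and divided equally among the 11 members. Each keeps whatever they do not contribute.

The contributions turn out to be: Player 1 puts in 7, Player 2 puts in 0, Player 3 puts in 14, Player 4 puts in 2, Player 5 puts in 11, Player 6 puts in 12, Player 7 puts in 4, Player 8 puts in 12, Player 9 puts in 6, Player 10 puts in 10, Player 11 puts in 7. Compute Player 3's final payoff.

Total contributed: 7 + 0 + 14 + 2 + 11 + 12 + 4 + 12 + 6 + 10 + 7 = 85.
Each receives 5.7 × 85 / 11 = 44.05 from the guild treasury.
Player 3 keeps 15 − 14 = 1, so Player 3's payoff is 1 + 44.05 = 45.05.

45.05 gold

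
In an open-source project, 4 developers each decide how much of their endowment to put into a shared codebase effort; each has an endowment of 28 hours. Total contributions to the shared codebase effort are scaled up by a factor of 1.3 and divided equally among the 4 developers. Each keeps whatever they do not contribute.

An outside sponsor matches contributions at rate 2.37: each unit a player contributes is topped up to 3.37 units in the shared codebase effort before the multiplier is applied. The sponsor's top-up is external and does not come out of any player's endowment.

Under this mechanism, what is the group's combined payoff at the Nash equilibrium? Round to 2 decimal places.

490.67 hours

Under the mechanism each unit contributed yields 1.3 × 3.37 / 4 = 1.0953 back to its contributor per unit of net cost, which exceeds 1, making full contribution the dominant choice for everyone.
So the Nash equilibrium is full contribution by all 4; the group earns 1.3 × 3.37 × 112 = 490.67.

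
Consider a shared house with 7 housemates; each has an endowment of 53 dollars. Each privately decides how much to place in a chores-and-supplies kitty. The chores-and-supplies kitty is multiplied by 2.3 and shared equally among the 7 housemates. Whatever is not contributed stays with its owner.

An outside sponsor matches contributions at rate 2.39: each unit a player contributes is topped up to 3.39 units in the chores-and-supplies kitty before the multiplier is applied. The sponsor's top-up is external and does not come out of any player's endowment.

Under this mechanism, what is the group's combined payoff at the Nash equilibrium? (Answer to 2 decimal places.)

2892.69 dollars

Under the mechanism each unit contributed yields 2.3 × 3.39 / 7 = 1.1139 back to its contributor per unit of net cost, which exceeds 1, making full contribution the dominant choice for everyone.
At the Nash equilibrium everyone contributes 53. Group total payoff = 2.3 × 3.39 × 371 = 2892.69.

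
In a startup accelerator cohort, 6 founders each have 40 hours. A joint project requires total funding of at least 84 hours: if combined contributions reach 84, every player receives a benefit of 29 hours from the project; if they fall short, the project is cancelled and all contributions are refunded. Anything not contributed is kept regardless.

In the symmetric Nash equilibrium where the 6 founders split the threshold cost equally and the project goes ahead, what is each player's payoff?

55 hours

Equal share of the threshold: 84/6 = 14.
At this profile no one gains by cutting their contribution: any cut drops the total below 84, the project is cancelled, contributions are refunded, and the deviator ends with 40, which is less than 40 − 14 + 29 = 55. Contributing more than 14 just wastes the excess. So contributing exactly 14 is a best response.
Each player's payoff: 40 − 14 + 29 = 55.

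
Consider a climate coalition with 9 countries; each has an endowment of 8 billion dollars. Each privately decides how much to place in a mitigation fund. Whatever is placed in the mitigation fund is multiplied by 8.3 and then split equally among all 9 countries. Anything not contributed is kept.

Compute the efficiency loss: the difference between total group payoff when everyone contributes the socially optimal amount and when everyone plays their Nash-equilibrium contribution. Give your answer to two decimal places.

525.60 billion dollars

Each contributed unit returns 8.3/9 = 0.9222 to its contributor — below 1 — so contributing 0 is dominant for every player. At the Nash equilibrium everyone keeps their 8, and the group total is 9 × 8 = 72.
Each contributed unit returns 8.300 to the group as a whole (0.9222 to each of 9 players), which exceeds 1, so the social optimum is full contribution: group total = 8.300 × 72 = 597.60.
Efficiency loss = 597.60 − 72 = 525.60.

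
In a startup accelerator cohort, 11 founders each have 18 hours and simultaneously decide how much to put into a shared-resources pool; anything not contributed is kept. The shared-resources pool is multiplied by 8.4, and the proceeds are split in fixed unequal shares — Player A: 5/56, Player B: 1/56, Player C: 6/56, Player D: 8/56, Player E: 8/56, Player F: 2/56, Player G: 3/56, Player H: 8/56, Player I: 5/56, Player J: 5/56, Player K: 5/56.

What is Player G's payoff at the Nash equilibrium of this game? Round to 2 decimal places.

Player j's private return per contributed unit is 8.4 × (j's share). Contributing is weakly dominant for j when that share is at least 1/8.4 = 0.1190, and contributing 0 is dominant otherwise.
The shares above 0.1190 belong to Player D, Player E and Player H, contributing 18 each; the remaining 8 contribute 0. Total contributed: 54.
Player G keeps 18 and receives 8.4 × 54 × 3/56 = 24.30 from the shared-resources pool, for a payoff of 42.30.

42.30 hours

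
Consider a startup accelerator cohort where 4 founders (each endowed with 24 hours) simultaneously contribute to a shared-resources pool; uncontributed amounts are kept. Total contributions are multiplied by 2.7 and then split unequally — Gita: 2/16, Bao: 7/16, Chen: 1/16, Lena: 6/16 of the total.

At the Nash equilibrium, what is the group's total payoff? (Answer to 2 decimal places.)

177.60 hours

Each unit j contributes comes back to j as 2.7 × (j's share), so j prefers to contribute only if that share exceeds 1/2.7 = 0.3704; otherwise keeping the unit dominates.
The shares above 0.3704 belong to Bao and Lena, contributing 24 each; the remaining 2 contribute 0. Total contributed: 48.
The shared-resources pool pays out 2.7 × 48 = 129.60 in total (split across the unequal shares, but the aggregate is all that matters for the group sum).
The 2 free-riders keep 24 each, adding 48. Group total = 48 + 129.60 = 177.60.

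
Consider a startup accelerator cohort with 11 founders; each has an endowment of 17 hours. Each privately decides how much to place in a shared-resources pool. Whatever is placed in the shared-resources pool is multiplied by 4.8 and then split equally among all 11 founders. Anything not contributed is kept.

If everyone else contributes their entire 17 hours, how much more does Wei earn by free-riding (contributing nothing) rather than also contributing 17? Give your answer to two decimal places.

9.58 hours

Switching from a contribution of 17 to 0 lets Wei keep an extra 17 hours, but lowers the shared-resources pool by 17, which costs Wei their own share of that drop: 4.8/11 × 17 = 7.42.
Net gain = 17 − 7.42 = 9.58. The private return per contributed unit (0.4364) is below 1, so free-riding is indeed the best response regardless of what the others do.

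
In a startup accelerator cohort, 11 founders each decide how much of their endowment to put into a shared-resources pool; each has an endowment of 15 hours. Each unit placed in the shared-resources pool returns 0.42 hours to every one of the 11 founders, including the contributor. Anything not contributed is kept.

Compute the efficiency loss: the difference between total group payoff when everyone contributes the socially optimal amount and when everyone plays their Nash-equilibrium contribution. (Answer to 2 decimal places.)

597.30 hours

The private return per contributed unit is 0.42 < 1, so contributing 0 is dominant for every player. At the Nash equilibrium everyone keeps their 15, and the group total is 11 × 15 = 165.
Each contributed unit returns 4.620 to the group as a whole (0.42 to each of 11 players), which exceeds 1, so the social optimum is full contribution: group total = 4.620 × 165 = 762.30.
Efficiency loss = 762.30 − 165 = 597.30.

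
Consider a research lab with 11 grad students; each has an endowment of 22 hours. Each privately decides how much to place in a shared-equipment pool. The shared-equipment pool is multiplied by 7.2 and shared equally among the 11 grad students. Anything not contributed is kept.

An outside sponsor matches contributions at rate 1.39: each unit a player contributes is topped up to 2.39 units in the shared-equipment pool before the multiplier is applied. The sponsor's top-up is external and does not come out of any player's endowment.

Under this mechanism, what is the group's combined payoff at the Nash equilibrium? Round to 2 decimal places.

4164.34 hours

Under the mechanism each unit contributed yields 7.2 × 2.39 / 11 = 1.5644 back to its contributor per unit of net cost, which exceeds 1, making full contribution the dominant choice for everyone.
At the Nash equilibrium everyone contributes 22. Group total payoff = 7.2 × 2.39 × 242 = 4164.34.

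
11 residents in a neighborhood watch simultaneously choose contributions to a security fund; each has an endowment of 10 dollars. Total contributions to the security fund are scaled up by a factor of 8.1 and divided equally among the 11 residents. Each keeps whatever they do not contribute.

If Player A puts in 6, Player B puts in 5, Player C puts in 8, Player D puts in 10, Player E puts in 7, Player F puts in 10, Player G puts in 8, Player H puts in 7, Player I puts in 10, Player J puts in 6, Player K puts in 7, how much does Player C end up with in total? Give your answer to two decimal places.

Total contributed: 6 + 5 + 8 + 10 + 7 + 10 + 8 + 7 + 10 + 6 + 7 = 84.
Each receives 8.1 × 84 / 11 = 61.85 from the security fund.
Player C keeps 10 − 8 = 2, so Player C's payoff is 2 + 61.85 = 63.85.

63.85 dollars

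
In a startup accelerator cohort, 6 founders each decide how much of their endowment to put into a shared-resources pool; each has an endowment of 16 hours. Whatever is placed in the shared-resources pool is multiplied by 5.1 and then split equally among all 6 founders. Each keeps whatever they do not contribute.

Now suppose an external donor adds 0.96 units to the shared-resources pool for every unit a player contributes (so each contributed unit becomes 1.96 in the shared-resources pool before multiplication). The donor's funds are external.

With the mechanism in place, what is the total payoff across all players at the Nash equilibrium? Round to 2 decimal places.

With the mechanism, a contributed unit returns 5.1 × 1.96 / 6 = 1.6660 per unit of net cost to the contributor — now above 1 — so contributing fully is weakly dominant for every player.
At the Nash equilibrium everyone contributes 16. Group total payoff = 5.1 × 1.96 × 96 = 959.62.

959.62 hours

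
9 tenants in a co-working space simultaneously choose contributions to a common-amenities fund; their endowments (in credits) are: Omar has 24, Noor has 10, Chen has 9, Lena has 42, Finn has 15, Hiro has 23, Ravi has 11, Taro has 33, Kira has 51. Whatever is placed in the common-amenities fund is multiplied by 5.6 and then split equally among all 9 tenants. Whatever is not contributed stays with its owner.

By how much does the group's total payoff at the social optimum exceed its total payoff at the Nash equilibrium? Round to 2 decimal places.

1002.80 credits

The private return per contributed unit is 5.6/9 = 0.6222 < 1 for every player regardless of endowment, so the Nash equilibrium is zero contribution and the group total is Σ E_j = 24 + 10 + 9 + 42 + 15 + 23 + 11 + 33 + 51 = 218.
Each contributed unit returns 5.600 to the group, so the social optimum is full contribution by everyone: group total = 5.600 × 218 = 1220.80.
Efficiency loss = (5.600 − 1) × 218 = 1002.80.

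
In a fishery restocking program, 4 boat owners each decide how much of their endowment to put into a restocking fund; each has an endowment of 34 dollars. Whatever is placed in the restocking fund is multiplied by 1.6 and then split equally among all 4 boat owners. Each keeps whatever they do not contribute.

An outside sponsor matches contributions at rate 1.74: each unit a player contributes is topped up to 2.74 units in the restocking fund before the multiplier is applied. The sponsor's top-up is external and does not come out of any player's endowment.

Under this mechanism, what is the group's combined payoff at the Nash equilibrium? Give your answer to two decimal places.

The effective private return per unit is now 1.6 × 2.74 / 4 = 1.0960 > 1, so every player's dominant strategy flips to full contribution.
So the Nash equilibrium is full contribution by all 4; the group earns 1.6 × 2.74 × 136 = 596.22.

596.22 dollars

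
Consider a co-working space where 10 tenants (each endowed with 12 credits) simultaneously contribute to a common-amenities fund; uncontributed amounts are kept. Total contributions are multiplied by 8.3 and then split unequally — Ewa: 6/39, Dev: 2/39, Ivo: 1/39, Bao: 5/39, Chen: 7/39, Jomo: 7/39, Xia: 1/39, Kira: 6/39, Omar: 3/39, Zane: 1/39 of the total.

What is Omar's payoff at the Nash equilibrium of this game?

A player with share s gets back 8.3·s per unit contributed, so full contribution is dominant for anyone with s > 1/8.3 = 0.1205 and zero contribution is dominant for anyone below.
The shares above 0.1205 belong to Ewa, Bao, Chen, Jomo and Kira, contributing 12 each; the remaining 5 contribute 0. Total contributed: 60.
Omar keeps 12 and receives 8.3 × 60 × 3/39 = 38.31 from the common-amenities fund, for a payoff of 50.31.

50.31 credits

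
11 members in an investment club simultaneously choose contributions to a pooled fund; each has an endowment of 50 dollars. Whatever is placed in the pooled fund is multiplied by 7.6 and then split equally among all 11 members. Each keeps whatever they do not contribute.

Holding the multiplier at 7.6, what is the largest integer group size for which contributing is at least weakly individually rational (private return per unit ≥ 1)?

Private return per unit is 7.6/(group size), which is ≥ 1 whenever the group size is ≤ 7.6.
The largest such integer is 7.

7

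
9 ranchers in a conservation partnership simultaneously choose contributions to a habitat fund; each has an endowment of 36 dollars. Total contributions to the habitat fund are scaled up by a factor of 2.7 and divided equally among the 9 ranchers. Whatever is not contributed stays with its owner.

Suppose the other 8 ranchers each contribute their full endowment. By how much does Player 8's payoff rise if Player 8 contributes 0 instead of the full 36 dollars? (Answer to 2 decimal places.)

Switching from a contribution of 36 to 0 lets Player 8 keep an extra 36 dollars, but lowers the habitat fund by 36, which costs Player 8 their own share of that drop: 2.7/9 × 36 = 10.80.
Net gain = 36 − 10.80 = 25.20. The private return per contributed unit (0.3000) is below 1, so free-riding is indeed the best response regardless of what the others do.

25.20 dollars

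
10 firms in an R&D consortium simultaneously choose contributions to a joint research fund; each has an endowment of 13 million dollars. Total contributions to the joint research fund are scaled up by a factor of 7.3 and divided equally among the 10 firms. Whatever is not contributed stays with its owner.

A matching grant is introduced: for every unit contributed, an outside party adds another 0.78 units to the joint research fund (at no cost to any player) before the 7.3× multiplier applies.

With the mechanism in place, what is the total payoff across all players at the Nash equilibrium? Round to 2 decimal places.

1689.22 million dollars

Under the mechanism each unit contributed yields 7.3 × 1.78 / 10 = 1.2994 back to its contributor per unit of net cost, which exceeds 1, making full contribution the dominant choice for everyone.
So the Nash equilibrium is full contribution by all 10; the group earns 7.3 × 1.78 × 130 = 1689.22.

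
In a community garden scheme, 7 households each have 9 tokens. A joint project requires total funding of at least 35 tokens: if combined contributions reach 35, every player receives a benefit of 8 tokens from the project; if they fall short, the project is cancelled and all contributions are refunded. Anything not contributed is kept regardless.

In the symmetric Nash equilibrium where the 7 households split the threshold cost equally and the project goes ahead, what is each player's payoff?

12 tokens

Equal share of the threshold: 35/7 = 5.
At this profile no one gains by cutting their contribution: any cut drops the total below 35, the project is cancelled, contributions are refunded, and the deviator ends with 9, which is less than 9 − 5 + 8 = 12. Contributing more than 5 just wastes the excess. So contributing exactly 5 is a best response.
Each player's payoff: 9 − 5 + 8 = 12.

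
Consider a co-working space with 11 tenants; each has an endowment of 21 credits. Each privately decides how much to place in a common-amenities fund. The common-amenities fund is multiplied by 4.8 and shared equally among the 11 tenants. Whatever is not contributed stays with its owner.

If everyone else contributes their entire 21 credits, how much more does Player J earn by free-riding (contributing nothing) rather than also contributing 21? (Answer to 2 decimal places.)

11.84 credits

Switching from a contribution of 21 to 0 lets Player J keep an extra 21 credits, but lowers the common-amenities fund by 21, which costs Player J their own share of that drop: 4.8/11 × 21 = 9.16.
Net gain = 21 − 9.16 = 11.84. The private return per contributed unit (0.4364) is below 1, so free-riding is indeed the best response regardless of what the others do.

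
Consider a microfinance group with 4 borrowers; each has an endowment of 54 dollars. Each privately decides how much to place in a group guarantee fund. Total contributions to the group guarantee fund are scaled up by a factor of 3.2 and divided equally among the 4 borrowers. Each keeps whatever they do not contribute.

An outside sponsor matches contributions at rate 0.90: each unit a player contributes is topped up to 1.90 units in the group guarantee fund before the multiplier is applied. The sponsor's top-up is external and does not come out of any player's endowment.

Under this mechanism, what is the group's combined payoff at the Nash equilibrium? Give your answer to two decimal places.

1313.28 dollars

With the mechanism, a contributed unit returns 3.2 × 1.90 / 4 = 1.5200 per unit of net cost to the contributor — now above 1 — so contributing fully is weakly dominant for every player.
At the Nash equilibrium everyone contributes 54. Group total payoff = 3.2 × 1.90 × 216 = 1313.28.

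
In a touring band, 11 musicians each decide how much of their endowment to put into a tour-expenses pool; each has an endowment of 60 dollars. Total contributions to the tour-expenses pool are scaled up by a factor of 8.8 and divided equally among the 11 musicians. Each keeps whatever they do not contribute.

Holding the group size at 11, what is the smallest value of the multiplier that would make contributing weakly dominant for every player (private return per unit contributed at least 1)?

A contributed unit returns (multiplier)/11 to its contributor.
This reaches 1 exactly when the multiplier is 11.

11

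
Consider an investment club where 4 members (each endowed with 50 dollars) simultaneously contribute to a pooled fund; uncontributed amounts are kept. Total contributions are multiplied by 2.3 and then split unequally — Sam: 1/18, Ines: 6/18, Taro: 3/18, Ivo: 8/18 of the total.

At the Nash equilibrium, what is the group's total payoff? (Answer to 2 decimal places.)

Player j's private return per contributed unit is 2.3 × (j's share). Contributing is weakly dominant for j when that share is at least 1/2.3 = 0.4348, and contributing 0 is dominant otherwise.
Only Ivo (8/18) clears that bar, contributing 50; the remaining 3 contribute 0. Total contributed: 50.
The pooled fund pays out 2.3 × 50 = 115.00 in total (split across the unequal shares, but the aggregate is all that matters for the group sum).
The 3 free-riders keep 50 each, adding 150. Group total = 150 + 115.00 = 265.00.

265.00 dollars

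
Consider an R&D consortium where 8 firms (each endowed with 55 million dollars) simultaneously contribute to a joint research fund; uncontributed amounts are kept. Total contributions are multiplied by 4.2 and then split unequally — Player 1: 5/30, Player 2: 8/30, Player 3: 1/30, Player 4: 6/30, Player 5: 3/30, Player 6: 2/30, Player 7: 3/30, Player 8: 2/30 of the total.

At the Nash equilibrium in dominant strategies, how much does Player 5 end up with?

For player j, contributing a unit is worthwhile iff 4.2 × (j's share) ≥ 1, i.e. iff j's share is at least 0.2381.
Player 2 alone (share 8/30) is above the threshold, contributing 55; the remaining 7 contribute 0. Total contributed: 55.
Player 5 keeps 55 and receives 4.2 × 55 × 3/30 = 23.10 from the joint research fund, for a payoff of 78.10.

78.10 million dollars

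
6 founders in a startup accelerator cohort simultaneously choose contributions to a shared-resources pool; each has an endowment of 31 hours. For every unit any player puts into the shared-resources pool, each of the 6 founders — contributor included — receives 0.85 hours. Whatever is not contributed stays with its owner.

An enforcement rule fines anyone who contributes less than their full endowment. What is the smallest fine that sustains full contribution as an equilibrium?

4.65 hours

Given the others contribute fully, the best deviation is to contribute 0 (any partial contribution still incurs the fine and gives up units whose private return 0.85 is below 1).
Deviating from 31 to 0 saves 31 hours but forfeits the deviator's share of the drop in the shared-resources pool: 0.85 × 31 = 26.35.
So the deviation gain is 31 − 26.35 = 4.65, and the fine must be at least 4.65 hours to wipe it out.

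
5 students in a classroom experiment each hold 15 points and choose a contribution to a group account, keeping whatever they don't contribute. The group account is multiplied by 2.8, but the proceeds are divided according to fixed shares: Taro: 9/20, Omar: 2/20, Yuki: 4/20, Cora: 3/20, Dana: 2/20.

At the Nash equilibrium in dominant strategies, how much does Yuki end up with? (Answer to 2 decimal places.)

Each unit j contributes comes back to j as 2.8 × (j's share), so j prefers to contribute only if that share exceeds 1/2.8 = 0.3571; otherwise keeping the unit dominates.
The only share above 0.3571 is Taro's 9/20, contributing 15; the remaining 4 contribute 0. Total contributed: 15.
Yuki keeps 15 and receives 2.8 × 15 × 4/20 = 8.40 from the group account, for a payoff of 23.40.

23.40 points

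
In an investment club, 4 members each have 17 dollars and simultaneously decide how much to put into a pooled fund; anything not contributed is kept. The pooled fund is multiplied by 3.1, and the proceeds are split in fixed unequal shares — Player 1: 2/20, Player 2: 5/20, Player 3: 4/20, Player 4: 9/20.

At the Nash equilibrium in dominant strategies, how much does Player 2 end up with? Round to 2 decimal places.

30.18 dollars

A player with share s gets back 3.1·s per unit contributed, so full contribution is dominant for anyone with s > 1/3.1 = 0.3226 and zero contribution is dominant for anyone below.
Player 4 alone (share 9/20) is above the threshold, contributing 17; the remaining 3 contribute 0. Total contributed: 17.
Player 2 keeps 17 and receives 3.1 × 17 × 5/20 = 13.18 from the pooled fund, for a payoff of 30.18.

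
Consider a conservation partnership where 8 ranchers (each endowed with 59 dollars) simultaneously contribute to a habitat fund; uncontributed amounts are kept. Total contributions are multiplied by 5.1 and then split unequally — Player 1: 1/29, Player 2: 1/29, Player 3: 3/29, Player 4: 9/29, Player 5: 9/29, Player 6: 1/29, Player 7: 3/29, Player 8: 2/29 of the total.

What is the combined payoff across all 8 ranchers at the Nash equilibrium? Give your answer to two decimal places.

955.80 dollars

Player j's private return per contributed unit is 5.1 × (j's share). Contributing is weakly dominant for j when that share is at least 1/5.1 = 0.1961, and contributing 0 is dominant otherwise.
Player 4 and Player 5 clear that bar, contributing 59 each; the remaining 6 contribute 0. Total contributed: 118.
The habitat fund pays out 5.1 × 118 = 601.80 in total (split across the unequal shares, but the aggregate is all that matters for the group sum).
The 6 free-riders keep 59 each, adding 354. Group total = 354 + 601.80 = 955.80.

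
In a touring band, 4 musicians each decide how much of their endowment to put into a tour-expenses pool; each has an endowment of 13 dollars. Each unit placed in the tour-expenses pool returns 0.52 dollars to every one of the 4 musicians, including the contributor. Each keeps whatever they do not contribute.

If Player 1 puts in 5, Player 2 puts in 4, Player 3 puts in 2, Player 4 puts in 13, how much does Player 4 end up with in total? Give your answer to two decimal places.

Total contributed: 5 + 4 + 2 + 13 = 24.
Each receives 0.52 × 24 = 12.48 from the tour-expenses pool.
Player 4 keeps 13 − 13 = 0, so Player 4's payoff is 0 + 12.48 = 12.48.

12.48 dollars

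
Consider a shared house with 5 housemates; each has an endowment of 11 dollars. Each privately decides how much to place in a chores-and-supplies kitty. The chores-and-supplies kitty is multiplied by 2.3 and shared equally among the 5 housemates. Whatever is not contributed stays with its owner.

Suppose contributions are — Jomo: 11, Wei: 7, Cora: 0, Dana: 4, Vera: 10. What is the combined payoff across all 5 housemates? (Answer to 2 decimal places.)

Total contributed: 11 + 7 + 0 + 4 + 10 = 32; total kept: 5 × 11 − 32 = 23.
The chores-and-supplies kitty pays out 2.3 × 32 = 73.60 in aggregate.
Group total = 23 + 73.60 = 96.60.

96.60 dollars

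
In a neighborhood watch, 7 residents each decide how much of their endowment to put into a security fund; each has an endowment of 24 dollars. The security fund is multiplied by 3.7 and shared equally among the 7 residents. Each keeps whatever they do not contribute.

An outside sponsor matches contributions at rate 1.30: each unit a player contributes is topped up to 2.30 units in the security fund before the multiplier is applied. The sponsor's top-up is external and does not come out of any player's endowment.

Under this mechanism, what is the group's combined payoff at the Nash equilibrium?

1429.68 dollars

With the mechanism, a contributed unit returns 3.7 × 2.30 / 7 = 1.2157 per unit of net cost to the contributor — now above 1 — so contributing fully is weakly dominant for every player.
So the Nash equilibrium is full contribution by all 7; the group earns 3.7 × 2.30 × 168 = 1429.68.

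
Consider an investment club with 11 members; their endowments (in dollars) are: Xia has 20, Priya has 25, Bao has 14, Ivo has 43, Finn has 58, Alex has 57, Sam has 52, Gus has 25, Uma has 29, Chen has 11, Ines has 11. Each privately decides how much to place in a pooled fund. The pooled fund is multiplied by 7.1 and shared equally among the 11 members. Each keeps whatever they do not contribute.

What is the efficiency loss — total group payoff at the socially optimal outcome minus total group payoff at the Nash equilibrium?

The private return per contributed unit is 7.1/11 = 0.6455 < 1 for every player regardless of endowment, so the Nash equilibrium is zero contribution and the group total is Σ E_j = 20 + 25 + 14 + 43 + 58 + 57 + 52 + 25 + 29 + 11 + 11 = 345.
Each contributed unit returns 7.100 to the group, so the social optimum is full contribution by everyone: group total = 7.100 × 345 = 2449.50.
Efficiency loss = (7.100 − 1) × 345 = 2104.50.

2104.50 dollars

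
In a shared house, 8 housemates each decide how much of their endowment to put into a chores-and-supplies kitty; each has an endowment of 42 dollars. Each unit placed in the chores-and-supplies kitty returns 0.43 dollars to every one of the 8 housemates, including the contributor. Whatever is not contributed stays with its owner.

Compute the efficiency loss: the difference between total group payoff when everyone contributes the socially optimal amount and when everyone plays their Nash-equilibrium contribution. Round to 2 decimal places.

819.84 dollars

The private return per contributed unit is 0.43 < 1, so contributing 0 is dominant for every player. At the Nash equilibrium everyone keeps their 42, and the group total is 8 × 42 = 336.
Each contributed unit returns 3.440 to the group as a whole (0.43 to each of 8 players), which exceeds 1, so the social optimum is full contribution: group total = 3.440 × 336 = 1155.84.
Efficiency loss = 1155.84 − 336 = 819.84.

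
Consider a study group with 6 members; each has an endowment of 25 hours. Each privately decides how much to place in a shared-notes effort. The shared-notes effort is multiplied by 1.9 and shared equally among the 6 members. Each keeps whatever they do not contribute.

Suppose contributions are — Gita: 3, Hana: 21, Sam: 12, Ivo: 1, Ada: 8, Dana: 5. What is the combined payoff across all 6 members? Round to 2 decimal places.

195.00 hours

Total contributed: 3 + 21 + 12 + 1 + 8 + 5 = 50; total kept: 6 × 25 − 50 = 100.
The shared-notes effort pays out 1.9 × 50 = 95.00 in aggregate.
Group total = 100 + 95.00 = 195.00.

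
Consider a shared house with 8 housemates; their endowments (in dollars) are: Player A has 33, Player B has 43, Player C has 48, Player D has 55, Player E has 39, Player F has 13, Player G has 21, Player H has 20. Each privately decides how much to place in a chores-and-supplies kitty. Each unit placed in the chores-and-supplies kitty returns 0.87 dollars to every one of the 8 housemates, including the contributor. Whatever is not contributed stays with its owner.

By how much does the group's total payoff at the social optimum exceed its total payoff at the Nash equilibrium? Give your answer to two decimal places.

The private return per contributed unit is 0.87 < 1 for everyone, so the Nash equilibrium is zero contribution and the group total is Σ E_j = 33 + 43 + 48 + 55 + 39 + 13 + 21 + 20 = 272.
Each contributed unit returns 6.960 to the group, so the social optimum is full contribution by everyone: group total = 6.960 × 272 = 1893.12.
Efficiency loss = (6.960 − 1) × 272 = 1621.12.

1621.12 dollars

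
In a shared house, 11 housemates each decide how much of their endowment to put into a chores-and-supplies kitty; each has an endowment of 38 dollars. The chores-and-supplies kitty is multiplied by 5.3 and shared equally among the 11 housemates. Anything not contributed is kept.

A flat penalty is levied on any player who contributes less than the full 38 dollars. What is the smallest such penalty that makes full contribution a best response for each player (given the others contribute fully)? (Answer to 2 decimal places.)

19.69 dollars

Given the others contribute fully, the best deviation is to contribute 0 (any partial contribution still incurs the fine and gives up units whose private return 0.4818 is below 1).
Deviating from 38 to 0 saves 38 dollars but forfeits the deviator's share of the drop in the chores-and-supplies kitty: 5.3/11 × 38 = 18.31.
So the deviation gain is 38 − 18.31 = 19.69, and the fine must be at least 19.69 dollars to wipe it out.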